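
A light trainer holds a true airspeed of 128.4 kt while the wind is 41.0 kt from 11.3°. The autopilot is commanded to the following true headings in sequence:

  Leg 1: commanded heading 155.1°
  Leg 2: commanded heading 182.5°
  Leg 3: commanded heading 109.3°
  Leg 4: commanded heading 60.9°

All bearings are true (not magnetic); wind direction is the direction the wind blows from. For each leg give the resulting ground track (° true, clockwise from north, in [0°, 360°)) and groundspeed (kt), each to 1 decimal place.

Leg 1: heading 155.1°; drift +8.5° → track 163.6°, groundspeed 163.3 kt
Leg 2: heading 182.5°; drift +2.1° → track 184.6°, groundspeed 169.0 kt
Leg 3: heading 109.3°; drift +16.8° → track 126.1°, groundspeed 140.1 kt
Leg 4: heading 60.9°; drift +17.0° → track 77.9°, groundspeed 106.5 kt

Leg 1: track=163.6°, groundspeed=163.3 kt
Leg 2: track=184.6°, groundspeed=169.0 kt
Leg 3: track=126.1°, groundspeed=140.1 kt
Leg 4: track=77.9°, groundspeed=106.5 kt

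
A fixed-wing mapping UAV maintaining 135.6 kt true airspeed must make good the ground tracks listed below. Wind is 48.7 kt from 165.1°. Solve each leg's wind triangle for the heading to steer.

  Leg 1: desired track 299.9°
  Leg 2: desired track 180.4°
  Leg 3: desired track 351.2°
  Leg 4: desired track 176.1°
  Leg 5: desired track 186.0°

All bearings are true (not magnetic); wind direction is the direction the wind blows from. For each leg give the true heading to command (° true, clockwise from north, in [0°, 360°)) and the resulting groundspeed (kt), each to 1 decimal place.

Leg 1: desired track 299.9°; wind correction -14.8° → command heading 285.1°, groundspeed 165.4 kt
Leg 2: desired track 180.4°; wind correction -5.4° → command heading 175.0°, groundspeed 88.0 kt
Leg 3: desired track 351.2°; wind correction +2.2° → command heading 353.4°, groundspeed 183.9 kt
Leg 4: desired track 176.1°; wind correction -3.9° → command heading 172.2°, groundspeed 87.5 kt
Leg 5: desired track 186.0°; wind correction -7.4° → command heading 178.6°, groundspeed 89.0 kt

Leg 1: heading=285.1°, groundspeed=165.4 kt
Leg 2: heading=175.0°, groundspeed=88.0 kt
Leg 3: heading=353.4°, groundspeed=183.9 kt
Leg 4: heading=172.2°, groundspeed=87.5 kt
Leg 5: heading=178.6°, groundspeed=89.0 kt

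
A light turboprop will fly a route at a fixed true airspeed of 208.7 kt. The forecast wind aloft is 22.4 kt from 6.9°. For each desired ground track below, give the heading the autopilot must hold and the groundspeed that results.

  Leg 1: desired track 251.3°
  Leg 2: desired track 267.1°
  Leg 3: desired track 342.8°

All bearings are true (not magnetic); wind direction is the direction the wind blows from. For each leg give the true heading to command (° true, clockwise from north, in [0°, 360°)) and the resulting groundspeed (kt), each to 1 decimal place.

Leg 1: heading=256.9°, groundspeed=217.4 kt
Leg 2: heading=273.2°, groundspeed=211.3 kt
Leg 3: heading=345.3°, groundspeed=188.1 kt

Leg 1: desired track 251.3°; wind correction +5.6° → command heading 256.9°, groundspeed 217.4 kt
Leg 2: desired track 267.1°; wind correction +6.1° → command heading 273.2°, groundspeed 211.3 kt
Leg 3: desired track 342.8°; wind correction +2.5° → command heading 345.3°, groundspeed 188.1 kt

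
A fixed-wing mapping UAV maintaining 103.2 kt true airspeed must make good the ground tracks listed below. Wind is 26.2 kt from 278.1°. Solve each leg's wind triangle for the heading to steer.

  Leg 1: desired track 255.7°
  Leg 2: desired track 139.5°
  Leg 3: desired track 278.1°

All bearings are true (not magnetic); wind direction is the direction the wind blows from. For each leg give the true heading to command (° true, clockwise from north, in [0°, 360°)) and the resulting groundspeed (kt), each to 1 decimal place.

Leg 1: desired track 255.7°; wind correction +5.6° → command heading 261.3°, groundspeed 78.5 kt
Leg 2: desired track 139.5°; wind correction +9.7° → command heading 149.2°, groundspeed 121.4 kt
Leg 3: desired track 278.1°; wind correction +0.0° → command heading 278.1°, groundspeed 77.0 kt

Leg 1: heading=261.3°, groundspeed=78.5 kt
Leg 2: heading=149.2°, groundspeed=121.4 kt
Leg 3: heading=278.1°, groundspeed=77.0 kt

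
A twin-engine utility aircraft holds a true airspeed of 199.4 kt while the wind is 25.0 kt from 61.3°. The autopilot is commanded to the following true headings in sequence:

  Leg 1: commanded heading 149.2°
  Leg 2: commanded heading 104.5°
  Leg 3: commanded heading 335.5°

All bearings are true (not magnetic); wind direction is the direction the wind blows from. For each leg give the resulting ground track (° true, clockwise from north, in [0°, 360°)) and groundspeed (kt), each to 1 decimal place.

Leg 1: heading 149.2°; drift +7.2° → track 156.4°, groundspeed 200.1 kt
Leg 2: heading 104.5°; drift +5.4° → track 109.9°, groundspeed 182.0 kt
Leg 3: heading 335.5°; drift -7.2° → track 328.3°, groundspeed 199.1 kt

Leg 1: track=156.4°, groundspeed=200.1 kt
Leg 2: track=109.9°, groundspeed=182.0 kt
Leg 3: track=328.3°, groundspeed=199.1 kt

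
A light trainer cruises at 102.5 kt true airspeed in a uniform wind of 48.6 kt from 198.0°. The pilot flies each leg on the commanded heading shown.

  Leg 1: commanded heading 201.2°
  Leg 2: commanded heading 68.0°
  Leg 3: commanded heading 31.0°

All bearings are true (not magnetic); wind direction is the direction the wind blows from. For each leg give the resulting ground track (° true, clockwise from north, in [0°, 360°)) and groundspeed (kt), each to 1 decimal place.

Leg 1: track=204.1°, groundspeed=54.0 kt
Leg 2: track=52.4°, groundspeed=138.8 kt
Leg 3: track=26.8°, groundspeed=150.3 kt

Leg 1: heading 201.2°; drift +2.9° → track 204.1°, groundspeed 54.0 kt
Leg 2: heading 68.0°; drift -15.6° → track 52.4°, groundspeed 138.8 kt
Leg 3: heading 31.0°; drift -4.2° → track 26.8°, groundspeed 150.3 kt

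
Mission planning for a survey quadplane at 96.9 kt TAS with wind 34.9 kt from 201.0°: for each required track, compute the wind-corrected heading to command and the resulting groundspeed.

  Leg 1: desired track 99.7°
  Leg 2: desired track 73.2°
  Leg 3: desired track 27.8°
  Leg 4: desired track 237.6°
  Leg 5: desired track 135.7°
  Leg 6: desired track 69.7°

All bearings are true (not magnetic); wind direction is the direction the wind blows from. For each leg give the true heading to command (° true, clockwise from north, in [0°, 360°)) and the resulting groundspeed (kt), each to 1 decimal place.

Leg 1: desired track 99.7°; wind correction +20.7° → command heading 120.4°, groundspeed 97.5 kt
Leg 2: desired track 73.2°; wind correction +16.5° → command heading 89.7°, groundspeed 114.3 kt
Leg 3: desired track 27.8°; wind correction +2.4° → command heading 30.2°, groundspeed 131.5 kt
Leg 4: desired track 237.6°; wind correction -12.4° → command heading 225.2°, groundspeed 66.6 kt
Leg 5: desired track 135.7°; wind correction +19.1° → command heading 154.8°, groundspeed 77.0 kt
Leg 6: desired track 69.7°; wind correction +15.7° → command heading 85.4°, groundspeed 116.3 kt

Leg 1: heading=120.4°, groundspeed=97.5 kt
Leg 2: heading=89.7°, groundspeed=114.3 kt
Leg 3: heading=30.2°, groundspeed=131.5 kt
Leg 4: heading=225.2°, groundspeed=66.6 kt
Leg 5: heading=154.8°, groundspeed=77.0 kt
Leg 6: heading=85.4°, groundspeed=116.3 kt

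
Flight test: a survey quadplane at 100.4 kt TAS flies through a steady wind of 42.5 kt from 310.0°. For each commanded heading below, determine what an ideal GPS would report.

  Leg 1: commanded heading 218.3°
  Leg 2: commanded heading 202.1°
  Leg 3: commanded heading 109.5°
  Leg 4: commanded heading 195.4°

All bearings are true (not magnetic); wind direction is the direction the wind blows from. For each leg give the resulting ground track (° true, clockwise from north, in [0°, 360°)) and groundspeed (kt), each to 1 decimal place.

Leg 1: heading 218.3°; drift -22.7° → track 195.6°, groundspeed 110.2 kt
Leg 2: heading 202.1°; drift -19.6° → track 182.5°, groundspeed 120.5 kt
Leg 3: heading 109.5°; drift +6.1° → track 115.6°, groundspeed 141.0 kt
Leg 4: heading 195.4°; drift -18.1° → track 177.3°, groundspeed 124.3 kt

Leg 1: track=195.6°, groundspeed=110.2 kt
Leg 2: track=182.5°, groundspeed=120.5 kt
Leg 3: track=115.6°, groundspeed=141.0 kt
Leg 4: track=177.3°, groundspeed=124.3 kt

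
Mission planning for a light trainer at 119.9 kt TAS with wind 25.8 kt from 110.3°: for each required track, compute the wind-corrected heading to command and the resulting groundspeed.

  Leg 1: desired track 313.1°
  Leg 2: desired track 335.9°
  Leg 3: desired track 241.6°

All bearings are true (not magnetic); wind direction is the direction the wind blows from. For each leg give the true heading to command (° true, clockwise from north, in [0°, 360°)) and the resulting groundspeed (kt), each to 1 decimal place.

Leg 1: heading=317.9°, groundspeed=143.3 kt
Leg 2: heading=344.7°, groundspeed=136.5 kt
Leg 3: heading=232.3°, groundspeed=135.4 kt

Leg 1: desired track 313.1°; wind correction +4.8° → command heading 317.9°, groundspeed 143.3 kt
Leg 2: desired track 335.9°; wind correction +8.8° → command heading 344.7°, groundspeed 136.5 kt
Leg 3: desired track 241.6°; wind correction -9.3° → command heading 232.3°, groundspeed 135.4 kt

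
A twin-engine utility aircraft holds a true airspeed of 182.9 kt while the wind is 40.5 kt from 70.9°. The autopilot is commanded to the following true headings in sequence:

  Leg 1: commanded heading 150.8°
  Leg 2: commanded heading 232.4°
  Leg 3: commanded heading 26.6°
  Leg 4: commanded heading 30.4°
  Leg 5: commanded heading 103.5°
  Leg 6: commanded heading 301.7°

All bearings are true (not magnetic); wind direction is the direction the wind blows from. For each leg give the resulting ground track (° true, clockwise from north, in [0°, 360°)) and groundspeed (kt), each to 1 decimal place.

Leg 1: heading 150.8°; drift +12.8° → track 163.6°, groundspeed 180.3 kt
Leg 2: heading 232.4°; drift +3.3° → track 235.7°, groundspeed 221.7 kt
Leg 3: heading 26.6°; drift -10.4° → track 16.2°, groundspeed 156.5 kt
Leg 4: heading 30.4°; drift -9.8° → track 20.6°, groundspeed 154.4 kt
Leg 5: heading 103.5°; drift +8.3° → track 111.8°, groundspeed 150.4 kt
Leg 6: heading 301.7°; drift -8.6° → track 293.1°, groundspeed 210.8 kt

Leg 1: track=163.6°, groundspeed=180.3 kt
Leg 2: track=235.7°, groundspeed=221.7 kt
Leg 3: track=16.2°, groundspeed=156.5 kt
Leg 4: track=20.6°, groundspeed=154.4 kt
Leg 5: track=111.8°, groundspeed=150.4 kt
Leg 6: track=293.1°, groundspeed=210.8 kt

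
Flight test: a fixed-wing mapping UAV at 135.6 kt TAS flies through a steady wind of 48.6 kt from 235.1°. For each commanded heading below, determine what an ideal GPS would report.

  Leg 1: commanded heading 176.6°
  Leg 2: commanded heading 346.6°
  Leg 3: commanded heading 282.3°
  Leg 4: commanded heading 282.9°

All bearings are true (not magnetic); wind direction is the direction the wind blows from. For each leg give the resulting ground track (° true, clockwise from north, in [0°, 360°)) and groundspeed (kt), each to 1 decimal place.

Leg 1: heading 176.6°; drift -20.6° → track 156.0°, groundspeed 117.7 kt
Leg 2: heading 346.6°; drift +16.4° → track 3.0°, groundspeed 159.9 kt
Leg 3: heading 282.3°; drift +19.2° → track 301.5°, groundspeed 108.6 kt
Leg 4: heading 282.9°; drift +19.3° → track 302.2°, groundspeed 109.1 kt

Leg 1: track=156.0°, groundspeed=117.7 kt
Leg 2: track=3.0°, groundspeed=159.9 kt
Leg 3: track=301.5°, groundspeed=108.6 kt
Leg 4: track=302.2°, groundspeed=109.1 kt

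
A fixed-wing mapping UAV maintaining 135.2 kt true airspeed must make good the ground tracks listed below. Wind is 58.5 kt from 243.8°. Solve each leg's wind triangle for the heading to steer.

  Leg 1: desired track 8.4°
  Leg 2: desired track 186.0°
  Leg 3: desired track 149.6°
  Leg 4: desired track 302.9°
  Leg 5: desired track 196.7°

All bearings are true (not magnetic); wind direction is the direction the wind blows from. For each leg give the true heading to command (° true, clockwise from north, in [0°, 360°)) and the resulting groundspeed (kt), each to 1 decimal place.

Leg 1: desired track 8.4°; wind correction -20.9° → command heading 347.5°, groundspeed 159.6 kt
Leg 2: desired track 186.0°; wind correction +21.5° → command heading 207.5°, groundspeed 94.6 kt
Leg 3: desired track 149.6°; wind correction +25.6° → command heading 175.2°, groundspeed 126.2 kt
Leg 4: desired track 302.9°; wind correction -21.8° → command heading 281.1°, groundspeed 95.5 kt
Leg 5: desired track 196.7°; wind correction +18.5° → command heading 215.2°, groundspeed 88.4 kt

Leg 1: heading=347.5°, groundspeed=159.6 kt
Leg 2: heading=207.5°, groundspeed=94.6 kt
Leg 3: heading=175.2°, groundspeed=126.2 kt
Leg 4: heading=281.1°, groundspeed=95.5 kt
Leg 5: heading=215.2°, groundspeed=88.4 kt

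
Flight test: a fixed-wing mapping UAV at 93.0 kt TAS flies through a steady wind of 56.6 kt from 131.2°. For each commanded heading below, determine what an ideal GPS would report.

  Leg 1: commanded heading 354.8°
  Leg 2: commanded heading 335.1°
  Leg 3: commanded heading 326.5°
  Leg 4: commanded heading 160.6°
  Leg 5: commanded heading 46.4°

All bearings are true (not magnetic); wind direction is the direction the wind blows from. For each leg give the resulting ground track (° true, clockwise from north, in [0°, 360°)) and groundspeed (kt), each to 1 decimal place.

Leg 1: track=338.6°, groundspeed=139.6 kt
Leg 2: track=326.1°, groundspeed=146.6 kt
Leg 3: track=320.7°, groundspeed=148.3 kt
Leg 4: track=193.1°, groundspeed=51.8 kt
Leg 5: track=13.7°, groundspeed=104.4 kt

Leg 1: heading 354.8°; drift -16.2° → track 338.6°, groundspeed 139.6 kt
Leg 2: heading 335.1°; drift -9.0° → track 326.1°, groundspeed 146.6 kt
Leg 3: heading 326.5°; drift -5.8° → track 320.7°, groundspeed 148.3 kt
Leg 4: heading 160.6°; drift +32.5° → track 193.1°, groundspeed 51.8 kt
Leg 5: heading 46.4°; drift -32.7° → track 13.7°, groundspeed 104.4 kt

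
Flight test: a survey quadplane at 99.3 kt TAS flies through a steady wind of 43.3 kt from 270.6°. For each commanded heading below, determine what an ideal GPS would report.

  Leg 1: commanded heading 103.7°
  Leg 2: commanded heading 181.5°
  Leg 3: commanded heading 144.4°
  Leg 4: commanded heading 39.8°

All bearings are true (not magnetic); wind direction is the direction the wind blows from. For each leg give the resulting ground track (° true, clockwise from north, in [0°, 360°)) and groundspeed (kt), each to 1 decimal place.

Leg 1: track=99.7°, groundspeed=141.8 kt
Leg 2: track=157.8°, groundspeed=107.7 kt
Leg 3: track=128.8°, groundspeed=129.7 kt
Leg 4: track=54.6°, groundspeed=131.0 kt

Leg 1: heading 103.7°; drift -4.0° → track 99.7°, groundspeed 141.8 kt
Leg 2: heading 181.5°; drift -23.7° → track 157.8°, groundspeed 107.7 kt
Leg 3: heading 144.4°; drift -15.6° → track 128.8°, groundspeed 129.7 kt
Leg 4: heading 39.8°; drift +14.8° → track 54.6°, groundspeed 131.0 kt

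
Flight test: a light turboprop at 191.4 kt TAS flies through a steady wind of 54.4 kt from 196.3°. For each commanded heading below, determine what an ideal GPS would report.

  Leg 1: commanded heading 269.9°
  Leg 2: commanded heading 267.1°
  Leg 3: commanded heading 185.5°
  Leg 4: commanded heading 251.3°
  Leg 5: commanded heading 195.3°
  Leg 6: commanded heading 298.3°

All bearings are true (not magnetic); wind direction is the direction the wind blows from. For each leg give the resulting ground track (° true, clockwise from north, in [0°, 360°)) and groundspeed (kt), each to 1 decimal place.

Leg 1: heading 269.9°; drift +16.5° → track 286.4°, groundspeed 183.6 kt
Leg 2: heading 267.1°; drift +16.5° → track 283.6°, groundspeed 181.0 kt
Leg 3: heading 185.5°; drift -4.2° → track 181.3°, groundspeed 138.3 kt
Leg 4: heading 251.3°; drift +15.5° → track 266.8°, groundspeed 166.3 kt
Leg 5: heading 195.3°; drift -0.4° → track 194.9°, groundspeed 137.0 kt
Leg 6: heading 298.3°; drift +14.7° → track 313.0°, groundspeed 209.6 kt

Leg 1: track=286.4°, groundspeed=183.6 kt
Leg 2: track=283.6°, groundspeed=181.0 kt
Leg 3: track=181.3°, groundspeed=138.3 kt
Leg 4: track=266.8°, groundspeed=166.3 kt
Leg 5: track=194.9°, groundspeed=137.0 kt
Leg 6: track=313.0°, groundspeed=209.6 kt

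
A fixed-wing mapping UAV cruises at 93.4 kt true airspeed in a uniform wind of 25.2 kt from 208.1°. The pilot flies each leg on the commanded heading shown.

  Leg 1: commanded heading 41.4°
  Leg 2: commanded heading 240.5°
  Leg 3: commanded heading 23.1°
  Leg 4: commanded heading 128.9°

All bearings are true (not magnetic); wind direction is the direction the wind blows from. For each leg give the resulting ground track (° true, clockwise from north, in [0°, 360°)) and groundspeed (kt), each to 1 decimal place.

Leg 1: track=38.6°, groundspeed=118.1 kt
Leg 2: track=251.1°, groundspeed=73.4 kt
Leg 3: track=24.2°, groundspeed=118.5 kt
Leg 4: track=113.3°, groundspeed=92.1 kt

Leg 1: heading 41.4°; drift -2.8° → track 38.6°, groundspeed 118.1 kt
Leg 2: heading 240.5°; drift +10.6° → track 251.1°, groundspeed 73.4 kt
Leg 3: heading 23.1°; drift +1.1° → track 24.2°, groundspeed 118.5 kt
Leg 4: heading 128.9°; drift -15.6° → track 113.3°, groundspeed 92.1 kt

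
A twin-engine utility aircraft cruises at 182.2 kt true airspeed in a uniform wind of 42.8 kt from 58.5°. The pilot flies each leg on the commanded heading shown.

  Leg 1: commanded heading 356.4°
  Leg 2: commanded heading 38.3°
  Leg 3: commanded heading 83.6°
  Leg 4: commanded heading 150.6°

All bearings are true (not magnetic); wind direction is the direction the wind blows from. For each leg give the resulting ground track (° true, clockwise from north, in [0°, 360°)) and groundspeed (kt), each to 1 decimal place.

Leg 1: heading 356.4°; drift -13.1° → track 343.3°, groundspeed 166.5 kt
Leg 2: heading 38.3°; drift -5.9° → track 32.4°, groundspeed 142.8 kt
Leg 3: heading 83.6°; drift +7.2° → track 90.8°, groundspeed 144.6 kt
Leg 4: heading 150.6°; drift +13.1° → track 163.7°, groundspeed 188.7 kt

Leg 1: track=343.3°, groundspeed=166.5 kt
Leg 2: track=32.4°, groundspeed=142.8 kt
Leg 3: track=90.8°, groundspeed=144.6 kt
Leg 4: track=163.7°, groundspeed=188.7 kt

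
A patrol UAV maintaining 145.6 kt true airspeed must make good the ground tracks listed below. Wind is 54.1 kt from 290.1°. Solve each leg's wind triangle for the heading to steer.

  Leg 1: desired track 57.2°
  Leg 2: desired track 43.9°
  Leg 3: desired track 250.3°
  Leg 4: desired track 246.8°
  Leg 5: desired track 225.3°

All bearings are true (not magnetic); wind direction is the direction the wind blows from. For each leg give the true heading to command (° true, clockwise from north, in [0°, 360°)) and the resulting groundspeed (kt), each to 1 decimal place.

Leg 1: heading=40.0°, groundspeed=171.7 kt
Leg 2: heading=24.0°, groundspeed=158.8 kt
Leg 3: heading=264.1°, groundspeed=99.9 kt
Leg 4: heading=261.6°, groundspeed=101.4 kt
Leg 5: heading=244.9°, groundspeed=114.1 kt

Leg 1: desired track 57.2°; wind correction -17.2° → command heading 40.0°, groundspeed 171.7 kt
Leg 2: desired track 43.9°; wind correction -19.9° → command heading 24.0°, groundspeed 158.8 kt
Leg 3: desired track 250.3°; wind correction +13.8° → command heading 264.1°, groundspeed 99.9 kt
Leg 4: desired track 246.8°; wind correction +14.8° → command heading 261.6°, groundspeed 101.4 kt
Leg 5: desired track 225.3°; wind correction +19.6° → command heading 244.9°, groundspeed 114.1 kt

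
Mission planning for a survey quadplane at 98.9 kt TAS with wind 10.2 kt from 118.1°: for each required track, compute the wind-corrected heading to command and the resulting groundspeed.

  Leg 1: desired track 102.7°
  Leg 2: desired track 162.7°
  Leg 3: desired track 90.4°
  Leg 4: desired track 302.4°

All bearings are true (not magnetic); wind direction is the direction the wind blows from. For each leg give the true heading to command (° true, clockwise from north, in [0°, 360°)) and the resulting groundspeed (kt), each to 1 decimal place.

Leg 1: heading=104.3°, groundspeed=89.0 kt
Leg 2: heading=158.5°, groundspeed=91.4 kt
Leg 3: heading=93.1°, groundspeed=89.8 kt
Leg 4: heading=302.8°, groundspeed=109.1 kt

Leg 1: desired track 102.7°; wind correction +1.6° → command heading 104.3°, groundspeed 89.0 kt
Leg 2: desired track 162.7°; wind correction -4.2° → command heading 158.5°, groundspeed 91.4 kt
Leg 3: desired track 90.4°; wind correction +2.7° → command heading 93.1°, groundspeed 89.8 kt
Leg 4: desired track 302.4°; wind correction +0.4° → command heading 302.8°, groundspeed 109.1 kt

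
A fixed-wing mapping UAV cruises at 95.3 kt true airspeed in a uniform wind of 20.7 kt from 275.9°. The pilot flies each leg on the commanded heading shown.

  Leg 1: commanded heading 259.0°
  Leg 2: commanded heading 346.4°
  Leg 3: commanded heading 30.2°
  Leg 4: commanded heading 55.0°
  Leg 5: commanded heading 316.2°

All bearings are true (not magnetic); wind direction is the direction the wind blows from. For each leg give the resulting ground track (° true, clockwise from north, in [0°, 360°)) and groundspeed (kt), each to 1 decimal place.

Leg 1: heading 259.0°; drift -4.6° → track 254.4°, groundspeed 75.7 kt
Leg 2: heading 346.4°; drift +12.4° → track 358.8°, groundspeed 90.5 kt
Leg 3: heading 30.2°; drift +10.3° → track 40.5°, groundspeed 105.5 kt
Leg 4: heading 55.0°; drift +7.0° → track 62.0°, groundspeed 111.8 kt
Leg 5: heading 316.2°; drift +9.6° → track 325.8°, groundspeed 80.6 kt

Leg 1: track=254.4°, groundspeed=75.7 kt
Leg 2: track=358.8°, groundspeed=90.5 kt
Leg 3: track=40.5°, groundspeed=105.5 kt
Leg 4: track=62.0°, groundspeed=111.8 kt
Leg 5: track=325.8°, groundspeed=80.6 kt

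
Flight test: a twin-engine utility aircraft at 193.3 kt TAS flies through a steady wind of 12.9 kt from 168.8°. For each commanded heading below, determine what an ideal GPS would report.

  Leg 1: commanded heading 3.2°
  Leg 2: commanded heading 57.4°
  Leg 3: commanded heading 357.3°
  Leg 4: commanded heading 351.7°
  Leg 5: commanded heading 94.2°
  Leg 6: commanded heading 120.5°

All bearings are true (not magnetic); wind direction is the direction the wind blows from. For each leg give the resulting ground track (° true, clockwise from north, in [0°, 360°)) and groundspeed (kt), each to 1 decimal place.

Leg 1: track=2.3°, groundspeed=205.8 kt
Leg 2: track=53.9°, groundspeed=198.4 kt
Leg 3: track=356.8°, groundspeed=206.1 kt
Leg 4: track=351.5°, groundspeed=206.2 kt
Leg 5: track=90.5°, groundspeed=190.3 kt
Leg 6: track=117.5°, groundspeed=185.0 kt

Leg 1: heading 3.2°; drift -0.9° → track 2.3°, groundspeed 205.8 kt
Leg 2: heading 57.4°; drift -3.5° → track 53.9°, groundspeed 198.4 kt
Leg 3: heading 357.3°; drift -0.5° → track 356.8°, groundspeed 206.1 kt
Leg 4: heading 351.7°; drift -0.2° → track 351.5°, groundspeed 206.2 kt
Leg 5: heading 94.2°; drift -3.7° → track 90.5°, groundspeed 190.3 kt
Leg 6: heading 120.5°; drift -3.0° → track 117.5°, groundspeed 185.0 kt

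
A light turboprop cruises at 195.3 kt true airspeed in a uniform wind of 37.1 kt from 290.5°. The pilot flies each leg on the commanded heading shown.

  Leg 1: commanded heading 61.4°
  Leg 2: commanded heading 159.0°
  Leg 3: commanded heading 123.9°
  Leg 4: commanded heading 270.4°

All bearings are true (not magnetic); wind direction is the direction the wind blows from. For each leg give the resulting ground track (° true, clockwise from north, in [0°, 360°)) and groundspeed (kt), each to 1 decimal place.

Leg 1: heading 61.4°; drift +7.3° → track 68.7°, groundspeed 221.4 kt
Leg 2: heading 159.0°; drift -7.2° → track 151.8°, groundspeed 221.6 kt
Leg 3: heading 123.9°; drift -2.1° → track 121.8°, groundspeed 231.5 kt
Leg 4: heading 270.4°; drift -4.5° → track 265.9°, groundspeed 161.0 kt

Leg 1: track=68.7°, groundspeed=221.4 kt
Leg 2: track=151.8°, groundspeed=221.6 kt
Leg 3: track=121.8°, groundspeed=231.5 kt
Leg 4: track=265.9°, groundspeed=161.0 kt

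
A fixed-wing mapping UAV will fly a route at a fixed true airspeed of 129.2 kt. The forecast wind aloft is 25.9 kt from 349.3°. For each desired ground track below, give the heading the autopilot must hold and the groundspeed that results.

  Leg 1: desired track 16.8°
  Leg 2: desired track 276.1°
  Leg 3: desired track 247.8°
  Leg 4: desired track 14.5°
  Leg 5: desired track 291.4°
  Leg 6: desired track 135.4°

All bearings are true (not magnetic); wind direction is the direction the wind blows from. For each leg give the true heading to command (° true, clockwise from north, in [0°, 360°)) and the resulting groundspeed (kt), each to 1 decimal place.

Leg 1: desired track 16.8°; wind correction -5.3° → command heading 11.5°, groundspeed 105.7 kt
Leg 2: desired track 276.1°; wind correction +11.1° → command heading 287.2°, groundspeed 119.3 kt
Leg 3: desired track 247.8°; wind correction +11.3° → command heading 259.1°, groundspeed 131.8 kt
Leg 4: desired track 14.5°; wind correction -4.9° → command heading 9.6°, groundspeed 105.3 kt
Leg 5: desired track 291.4°; wind correction +9.8° → command heading 301.2°, groundspeed 113.6 kt
Leg 6: desired track 135.4°; wind correction -6.4° → command heading 129.0°, groundspeed 149.9 kt

Leg 1: heading=11.5°, groundspeed=105.7 kt
Leg 2: heading=287.2°, groundspeed=119.3 kt
Leg 3: heading=259.1°, groundspeed=131.8 kt
Leg 4: heading=9.6°, groundspeed=105.3 kt
Leg 5: heading=301.2°, groundspeed=113.6 kt
Leg 6: heading=129.0°, groundspeed=149.9 kt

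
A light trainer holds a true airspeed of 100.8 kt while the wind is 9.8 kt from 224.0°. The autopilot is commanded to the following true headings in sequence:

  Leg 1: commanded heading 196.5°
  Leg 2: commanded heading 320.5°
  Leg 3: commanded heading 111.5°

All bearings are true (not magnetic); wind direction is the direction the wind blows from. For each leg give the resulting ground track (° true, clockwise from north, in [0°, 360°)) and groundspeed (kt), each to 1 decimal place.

Leg 1: track=193.7°, groundspeed=92.2 kt
Leg 2: track=326.0°, groundspeed=102.4 kt
Leg 3: track=106.6°, groundspeed=104.9 kt

Leg 1: heading 196.5°; drift -2.8° → track 193.7°, groundspeed 92.2 kt
Leg 2: heading 320.5°; drift +5.5° → track 326.0°, groundspeed 102.4 kt
Leg 3: heading 111.5°; drift -4.9° → track 106.6°, groundspeed 104.9 kt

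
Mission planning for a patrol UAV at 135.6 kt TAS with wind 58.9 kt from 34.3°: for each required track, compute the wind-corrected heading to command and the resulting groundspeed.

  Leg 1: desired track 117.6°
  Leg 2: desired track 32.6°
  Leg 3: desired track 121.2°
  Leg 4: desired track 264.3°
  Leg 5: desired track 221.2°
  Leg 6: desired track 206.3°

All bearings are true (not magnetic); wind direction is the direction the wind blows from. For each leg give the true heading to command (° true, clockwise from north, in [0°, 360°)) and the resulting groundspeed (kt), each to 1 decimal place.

Leg 1: heading=92.0°, groundspeed=115.5 kt
Leg 2: heading=33.3°, groundspeed=76.7 kt
Leg 3: heading=95.5°, groundspeed=119.0 kt
Leg 4: heading=283.7°, groundspeed=165.7 kt
Leg 5: heading=224.2°, groundspeed=193.9 kt
Leg 6: heading=202.8°, groundspeed=193.7 kt

Leg 1: desired track 117.6°; wind correction -25.6° → command heading 92.0°, groundspeed 115.5 kt
Leg 2: desired track 32.6°; wind correction +0.7° → command heading 33.3°, groundspeed 76.7 kt
Leg 3: desired track 121.2°; wind correction -25.7° → command heading 95.5°, groundspeed 119.0 kt
Leg 4: desired track 264.3°; wind correction +19.4° → command heading 283.7°, groundspeed 165.7 kt
Leg 5: desired track 221.2°; wind correction +3.0° → command heading 224.2°, groundspeed 193.9 kt
Leg 6: desired track 206.3°; wind correction -3.5° → command heading 202.8°, groundspeed 193.7 kt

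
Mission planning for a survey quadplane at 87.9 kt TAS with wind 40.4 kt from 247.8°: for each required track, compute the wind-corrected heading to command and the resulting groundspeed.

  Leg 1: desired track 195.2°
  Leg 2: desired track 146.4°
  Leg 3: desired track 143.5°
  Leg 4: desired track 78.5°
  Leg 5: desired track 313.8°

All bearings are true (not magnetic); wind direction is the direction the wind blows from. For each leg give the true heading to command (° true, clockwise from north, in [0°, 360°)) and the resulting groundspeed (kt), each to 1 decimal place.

Leg 1: heading=216.6°, groundspeed=57.3 kt
Leg 2: heading=173.2°, groundspeed=86.5 kt
Leg 3: heading=169.9°, groundspeed=88.7 kt
Leg 4: heading=83.4°, groundspeed=127.3 kt
Leg 5: heading=289.0°, groundspeed=63.3 kt

Leg 1: desired track 195.2°; wind correction +21.4° → command heading 216.6°, groundspeed 57.3 kt
Leg 2: desired track 146.4°; wind correction +26.8° → command heading 173.2°, groundspeed 86.5 kt
Leg 3: desired track 143.5°; wind correction +26.4° → command heading 169.9°, groundspeed 88.7 kt
Leg 4: desired track 78.5°; wind correction +4.9° → command heading 83.4°, groundspeed 127.3 kt
Leg 5: desired track 313.8°; wind correction -24.8° → command heading 289.0°, groundspeed 63.3 kt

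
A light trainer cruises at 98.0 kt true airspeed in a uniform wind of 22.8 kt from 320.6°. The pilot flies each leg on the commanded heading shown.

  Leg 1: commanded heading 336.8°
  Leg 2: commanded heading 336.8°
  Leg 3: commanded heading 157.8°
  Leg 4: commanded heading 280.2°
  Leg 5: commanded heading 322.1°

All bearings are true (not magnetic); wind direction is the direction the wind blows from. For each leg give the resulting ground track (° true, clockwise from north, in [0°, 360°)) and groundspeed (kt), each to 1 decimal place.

Leg 1: track=341.6°, groundspeed=76.4 kt
Leg 2: track=341.6°, groundspeed=76.4 kt
Leg 3: track=154.6°, groundspeed=120.0 kt
Leg 4: track=269.8°, groundspeed=82.0 kt
Leg 5: track=322.6°, groundspeed=75.2 kt

Leg 1: heading 336.8°; drift +4.8° → track 341.6°, groundspeed 76.4 kt
Leg 2: heading 336.8°; drift +4.8° → track 341.6°, groundspeed 76.4 kt
Leg 3: heading 157.8°; drift -3.2° → track 154.6°, groundspeed 120.0 kt
Leg 4: heading 280.2°; drift -10.4° → track 269.8°, groundspeed 82.0 kt
Leg 5: heading 322.1°; drift +0.5° → track 322.6°, groundspeed 75.2 kt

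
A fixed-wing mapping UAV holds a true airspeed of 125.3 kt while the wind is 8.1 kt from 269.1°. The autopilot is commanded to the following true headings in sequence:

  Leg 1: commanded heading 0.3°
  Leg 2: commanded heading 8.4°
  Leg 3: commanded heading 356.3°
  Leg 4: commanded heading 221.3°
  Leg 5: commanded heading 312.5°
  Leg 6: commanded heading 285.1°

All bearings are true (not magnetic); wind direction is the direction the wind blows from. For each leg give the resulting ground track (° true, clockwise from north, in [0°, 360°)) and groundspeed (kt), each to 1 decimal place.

Leg 1: heading 0.3°; drift +3.7° → track 4.0°, groundspeed 125.7 kt
Leg 2: heading 8.4°; drift +3.6° → track 12.0°, groundspeed 126.9 kt
Leg 3: heading 356.3°; drift +3.7° → track 0.0°, groundspeed 125.2 kt
Leg 4: heading 221.3°; drift -2.9° → track 218.4°, groundspeed 120.0 kt
Leg 5: heading 312.5°; drift +2.7° → track 315.2°, groundspeed 119.5 kt
Leg 6: heading 285.1°; drift +1.1° → track 286.2°, groundspeed 117.5 kt

Leg 1: track=4.0°, groundspeed=125.7 kt
Leg 2: track=12.0°, groundspeed=126.9 kt
Leg 3: track=0.0°, groundspeed=125.2 kt
Leg 4: track=218.4°, groundspeed=120.0 kt
Leg 5: track=315.2°, groundspeed=119.5 kt
Leg 6: track=286.2°, groundspeed=117.5 kt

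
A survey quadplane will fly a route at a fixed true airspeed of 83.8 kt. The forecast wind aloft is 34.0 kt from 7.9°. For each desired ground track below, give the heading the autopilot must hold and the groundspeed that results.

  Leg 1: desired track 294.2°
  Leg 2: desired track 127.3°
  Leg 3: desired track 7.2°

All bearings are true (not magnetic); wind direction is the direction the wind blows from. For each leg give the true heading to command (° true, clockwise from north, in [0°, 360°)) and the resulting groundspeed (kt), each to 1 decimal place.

Leg 1: desired track 294.2°; wind correction +22.9° → command heading 317.1°, groundspeed 67.6 kt
Leg 2: desired track 127.3°; wind correction -20.7° → command heading 106.6°, groundspeed 95.1 kt
Leg 3: desired track 7.2°; wind correction +0.3° → command heading 7.5°, groundspeed 49.8 kt

Leg 1: heading=317.1°, groundspeed=67.6 kt
Leg 2: heading=106.6°, groundspeed=95.1 kt
Leg 3: heading=7.5°, groundspeed=49.8 kt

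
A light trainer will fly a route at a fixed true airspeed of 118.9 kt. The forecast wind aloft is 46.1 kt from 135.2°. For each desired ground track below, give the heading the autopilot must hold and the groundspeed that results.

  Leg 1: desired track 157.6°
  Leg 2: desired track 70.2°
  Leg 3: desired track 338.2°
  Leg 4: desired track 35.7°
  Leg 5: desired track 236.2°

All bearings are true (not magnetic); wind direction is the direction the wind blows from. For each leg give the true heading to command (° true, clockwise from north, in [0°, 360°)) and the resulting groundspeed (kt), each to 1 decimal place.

Leg 1: heading=149.1°, groundspeed=75.0 kt
Leg 2: heading=90.8°, groundspeed=91.8 kt
Leg 3: heading=346.9°, groundspeed=160.0 kt
Leg 4: heading=58.2°, groundspeed=117.5 kt
Leg 5: heading=213.8°, groundspeed=118.7 kt

Leg 1: desired track 157.6°; wind correction -8.5° → command heading 149.1°, groundspeed 75.0 kt
Leg 2: desired track 70.2°; wind correction +20.6° → command heading 90.8°, groundspeed 91.8 kt
Leg 3: desired track 338.2°; wind correction +8.7° → command heading 346.9°, groundspeed 160.0 kt
Leg 4: desired track 35.7°; wind correction +22.5° → command heading 58.2°, groundspeed 117.5 kt
Leg 5: desired track 236.2°; wind correction -22.4° → command heading 213.8°, groundspeed 118.7 kt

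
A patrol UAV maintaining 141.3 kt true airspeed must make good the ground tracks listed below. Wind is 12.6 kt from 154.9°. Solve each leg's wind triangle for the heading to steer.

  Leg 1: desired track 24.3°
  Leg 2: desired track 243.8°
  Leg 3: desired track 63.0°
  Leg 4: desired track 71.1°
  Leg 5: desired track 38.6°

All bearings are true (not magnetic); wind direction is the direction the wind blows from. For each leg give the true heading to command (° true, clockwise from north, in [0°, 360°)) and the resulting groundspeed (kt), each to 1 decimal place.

Leg 1: heading=28.2°, groundspeed=149.2 kt
Leg 2: heading=238.7°, groundspeed=140.5 kt
Leg 3: heading=68.1°, groundspeed=141.2 kt
Leg 4: heading=76.2°, groundspeed=139.4 kt
Leg 5: heading=43.2°, groundspeed=146.4 kt

Leg 1: desired track 24.3°; wind correction +3.9° → command heading 28.2°, groundspeed 149.2 kt
Leg 2: desired track 243.8°; wind correction -5.1° → command heading 238.7°, groundspeed 140.5 kt
Leg 3: desired track 63.0°; wind correction +5.1° → command heading 68.1°, groundspeed 141.2 kt
Leg 4: desired track 71.1°; wind correction +5.1° → command heading 76.2°, groundspeed 139.4 kt
Leg 5: desired track 38.6°; wind correction +4.6° → command heading 43.2°, groundspeed 146.4 kt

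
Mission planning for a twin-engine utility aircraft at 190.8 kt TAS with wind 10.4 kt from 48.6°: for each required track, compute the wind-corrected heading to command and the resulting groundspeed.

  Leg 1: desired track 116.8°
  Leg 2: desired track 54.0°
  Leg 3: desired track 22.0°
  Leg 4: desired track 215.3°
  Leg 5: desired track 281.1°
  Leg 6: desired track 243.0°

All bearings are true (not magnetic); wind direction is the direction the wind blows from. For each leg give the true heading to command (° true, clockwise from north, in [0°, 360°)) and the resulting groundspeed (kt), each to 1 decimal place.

Leg 1: desired track 116.8°; wind correction -2.9° → command heading 113.9°, groundspeed 186.7 kt
Leg 2: desired track 54.0°; wind correction -0.3° → command heading 53.7°, groundspeed 180.4 kt
Leg 3: desired track 22.0°; wind correction +1.4° → command heading 23.4°, groundspeed 181.4 kt
Leg 4: desired track 215.3°; wind correction -0.7° → command heading 214.6°, groundspeed 200.9 kt
Leg 5: desired track 281.1°; wind correction +2.5° → command heading 283.6°, groundspeed 197.0 kt
Leg 6: desired track 243.0°; wind correction +0.8° → command heading 243.8°, groundspeed 200.9 kt

Leg 1: heading=113.9°, groundspeed=186.7 kt
Leg 2: heading=53.7°, groundspeed=180.4 kt
Leg 3: heading=23.4°, groundspeed=181.4 kt
Leg 4: heading=214.6°, groundspeed=200.9 kt
Leg 5: heading=283.6°, groundspeed=197.0 kt
Leg 6: heading=243.8°, groundspeed=200.9 kt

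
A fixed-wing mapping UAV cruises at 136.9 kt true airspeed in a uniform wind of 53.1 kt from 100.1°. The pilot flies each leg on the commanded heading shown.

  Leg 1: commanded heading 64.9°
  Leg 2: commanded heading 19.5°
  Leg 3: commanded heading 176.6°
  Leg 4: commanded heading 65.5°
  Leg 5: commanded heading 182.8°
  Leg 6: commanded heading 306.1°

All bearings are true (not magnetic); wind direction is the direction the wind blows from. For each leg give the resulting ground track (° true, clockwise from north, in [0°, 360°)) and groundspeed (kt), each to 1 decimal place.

Leg 1: heading 64.9°; drift -18.1° → track 46.8°, groundspeed 98.4 kt
Leg 2: heading 19.5°; drift -22.2° → track 357.3°, groundspeed 138.5 kt
Leg 3: heading 176.6°; drift +22.5° → track 199.1°, groundspeed 134.8 kt
Leg 4: heading 65.5°; drift -17.9° → track 47.6°, groundspeed 97.9 kt
Leg 5: heading 182.8°; drift +22.0° → track 204.8°, groundspeed 140.4 kt
Leg 6: heading 306.1°; drift -7.2° → track 298.9°, groundspeed 186.1 kt

Leg 1: track=46.8°, groundspeed=98.4 kt
Leg 2: track=357.3°, groundspeed=138.5 kt
Leg 3: track=199.1°, groundspeed=134.8 kt
Leg 4: track=47.6°, groundspeed=97.9 kt
Leg 5: track=204.8°, groundspeed=140.4 kt
Leg 6: track=298.9°, groundspeed=186.1 kt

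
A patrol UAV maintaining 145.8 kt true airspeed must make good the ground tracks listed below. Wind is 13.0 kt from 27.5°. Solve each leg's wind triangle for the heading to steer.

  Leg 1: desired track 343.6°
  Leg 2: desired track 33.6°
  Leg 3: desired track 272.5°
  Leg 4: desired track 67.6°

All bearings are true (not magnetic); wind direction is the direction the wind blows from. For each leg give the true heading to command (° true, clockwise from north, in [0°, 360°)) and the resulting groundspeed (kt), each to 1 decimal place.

Leg 1: heading=347.1°, groundspeed=136.2 kt
Leg 2: heading=33.1°, groundspeed=132.9 kt
Leg 3: heading=277.1°, groundspeed=150.8 kt
Leg 4: heading=64.3°, groundspeed=135.6 kt

Leg 1: desired track 343.6°; wind correction +3.5° → command heading 347.1°, groundspeed 136.2 kt
Leg 2: desired track 33.6°; wind correction -0.5° → command heading 33.1°, groundspeed 132.9 kt
Leg 3: desired track 272.5°; wind correction +4.6° → command heading 277.1°, groundspeed 150.8 kt
Leg 4: desired track 67.6°; wind correction -3.3° → command heading 64.3°, groundspeed 135.6 kt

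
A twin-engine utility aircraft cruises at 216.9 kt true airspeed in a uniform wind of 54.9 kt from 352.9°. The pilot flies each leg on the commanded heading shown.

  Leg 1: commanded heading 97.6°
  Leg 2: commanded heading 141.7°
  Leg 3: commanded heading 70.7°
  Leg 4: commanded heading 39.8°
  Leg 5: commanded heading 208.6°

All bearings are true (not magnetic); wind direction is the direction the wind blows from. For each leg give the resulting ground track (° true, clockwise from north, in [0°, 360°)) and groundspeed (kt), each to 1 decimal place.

Leg 1: heading 97.6°; drift +13.0° → track 110.6°, groundspeed 236.9 kt
Leg 2: heading 141.7°; drift +6.2° → track 147.9°, groundspeed 265.4 kt
Leg 3: heading 70.7°; drift +14.6° → track 85.3°, groundspeed 212.2 kt
Leg 4: heading 39.8°; drift +12.6° → track 52.4°, groundspeed 183.8 kt
Leg 5: heading 208.6°; drift -7.0° → track 201.6°, groundspeed 263.4 kt

Leg 1: track=110.6°, groundspeed=236.9 kt
Leg 2: track=147.9°, groundspeed=265.4 kt
Leg 3: track=85.3°, groundspeed=212.2 kt
Leg 4: track=52.4°, groundspeed=183.8 kt
Leg 5: track=201.6°, groundspeed=263.4 kt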